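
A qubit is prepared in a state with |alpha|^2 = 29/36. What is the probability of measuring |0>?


|alpha|^2 = 29/36 = 0.8056
|beta|^2 = 1 - 29/36 = 7/36 = 0.1944
P(|0>) = |alpha|^2 = 0.8056

0.8056


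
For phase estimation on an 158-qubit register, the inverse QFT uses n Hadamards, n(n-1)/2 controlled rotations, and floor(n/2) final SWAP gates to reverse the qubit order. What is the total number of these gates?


Hadamard gates: 158
Controlled rotations: n*(n-1)/2 = 158*157/2 = 12403
SWAP gates: floor(n/2) = floor(158/2) = 79
Total = 158 + 12403 + 79
= 12640

12640


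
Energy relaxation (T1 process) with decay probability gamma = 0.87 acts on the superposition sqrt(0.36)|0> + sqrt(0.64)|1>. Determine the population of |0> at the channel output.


For amplitude damping with parameter gamma on state sqrt(a)|0> + sqrt(b)|1>:
alpha^2 = 0.36, beta^2 = 0.64
P(|0>) = alpha^2 + gamma * beta^2
= 0.36 + 0.87 * 0.64
= 0.36 + 0.5568
= 0.9168

0.9168


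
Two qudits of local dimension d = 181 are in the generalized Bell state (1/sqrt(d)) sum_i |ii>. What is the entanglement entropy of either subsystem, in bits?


For a maximally entangled state in d x d:
S = log2(d) = log2(181)
= 7.4998

7.4998


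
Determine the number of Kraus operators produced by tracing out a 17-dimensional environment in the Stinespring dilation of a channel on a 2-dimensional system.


Tracing out the environment in an orthonormal basis {|i>_E} gives Kraus operators K_i = <i|_E U |0>_E.
Number of Kraus operators = dim(H_env) = d_env
= 17

17


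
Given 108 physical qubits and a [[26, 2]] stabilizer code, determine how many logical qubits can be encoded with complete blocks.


Each code block uses 26 physical qubits for 2 logical qubit(s).
Number of complete blocks = floor(108 / 26) = 4
Logical qubits = 4 * 2
= 8

8


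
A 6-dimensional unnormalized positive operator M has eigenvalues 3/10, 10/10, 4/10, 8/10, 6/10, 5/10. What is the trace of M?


tr(M) = sum of eigenvalues
= 3/10 + 10/10 + 4/10 + 8/10 + 6/10 + 5/10
= 36/10
= 3.6000

3.6000


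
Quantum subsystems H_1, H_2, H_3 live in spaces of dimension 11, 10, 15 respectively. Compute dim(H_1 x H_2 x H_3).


dim(H_1 x H_2 x H_3) = 11 * 10 * 15
= 110 * 15
= 1650

1650


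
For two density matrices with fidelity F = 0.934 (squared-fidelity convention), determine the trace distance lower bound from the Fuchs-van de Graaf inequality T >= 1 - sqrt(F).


Fuchs-van de Graaf (squared-fidelity convention): 1 - sqrt(F) <= T <= sqrt(1 - F).
Lower bound: T >= 1 - sqrt(F)
sqrt(F) = sqrt(0.934) = 0.9664
T >= 1 - 0.9664
T >= 0.0336

0.0336


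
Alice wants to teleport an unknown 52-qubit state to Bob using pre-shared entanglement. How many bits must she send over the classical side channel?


Quantum teleportation requires 2 classical bits per qubit teleported.
52 qubit(s) -> 2 * 52 = 104 classical bits

104


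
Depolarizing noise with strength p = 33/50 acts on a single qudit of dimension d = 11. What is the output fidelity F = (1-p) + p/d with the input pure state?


F = (1-p) + p/d
= (1 - 0.6600) + 0.6600/11
= 0.3400 + 0.0600
= 0.4000

0.4000


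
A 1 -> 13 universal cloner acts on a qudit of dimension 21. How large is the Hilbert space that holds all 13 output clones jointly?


Output space = H^(tensor 13) where dim(H) = 21
dim = 21^13
= 441 (after 2 factors)
= 9261 (after 3 factors)
= 194481 (after 4 factors)
= 4084101 (after 5 factors)
= 85766121 (after 6 factors)
= 1801088541 (after 7 factors)
= 37822859361 (after 8 factors)
= 794280046581 (after 9 factors)
= 16679880978201 (after 10 factors)
= 350277500542221 (after 11 factors)
= 7355827511386641 (after 12 factors)
= 154472377739119461 (after 13 factors)
= 154472377739119461

154472377739119461


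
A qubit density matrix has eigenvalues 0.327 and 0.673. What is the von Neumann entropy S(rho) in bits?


S = -p*log2(p) - (1-p)*log2(1-p)
p = 0.3270, 1-p = 0.6730
= -0.3270 * log2(0.3270) - 0.6730 * log2(0.6730)
= -(-0.5273) - (-0.3845)
= 0.9118

0.9118


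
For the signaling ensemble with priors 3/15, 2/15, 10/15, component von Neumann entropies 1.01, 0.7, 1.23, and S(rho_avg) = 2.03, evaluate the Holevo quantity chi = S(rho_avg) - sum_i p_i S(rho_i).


chi = S(rho) - sum_i p_i * S(rho_i)
Weighted entropy = 3/15 * 1.01 + 2/15 * 0.7 + 10/15 * 1.23
= 1.1153
chi = 2.03 - 1.1153
= 0.9147

0.9147


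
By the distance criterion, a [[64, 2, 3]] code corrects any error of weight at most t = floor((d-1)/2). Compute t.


Code parameters: [[64, 2, 3]], distance d = 3.
Number of correctable errors = floor((d-1)/2)
= floor((3 - 1)/2)
= floor(2/2)
= 1

1


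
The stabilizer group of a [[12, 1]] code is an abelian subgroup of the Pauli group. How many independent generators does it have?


For an [[n,k]] stabilizer code:
Number of stabilizer generators = n - k
= 12 - 1
= 11

11


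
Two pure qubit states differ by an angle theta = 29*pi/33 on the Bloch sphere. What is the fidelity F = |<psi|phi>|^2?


For states separated by angle theta on Bloch sphere:
F = cos^2(theta/2)
theta = 29*pi/33 = 2.7608
theta/2 = 1.3804
cos(theta/2) = 0.1893
F = 0.0358

0.0358


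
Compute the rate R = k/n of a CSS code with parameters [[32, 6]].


Code rate R = k/n
= 6/32
= 0.1875

0.1875


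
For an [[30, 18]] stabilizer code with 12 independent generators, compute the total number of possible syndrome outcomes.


Each stabilizer generator gives a binary (+1 or -1) measurement outcome.
With 12 independent generators:
Total syndromes = 2^12
= 4096

4096


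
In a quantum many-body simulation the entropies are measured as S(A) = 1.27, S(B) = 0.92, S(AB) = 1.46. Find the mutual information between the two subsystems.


I(A:B) = S(A) + S(B) - S(AB)
= 1.27 + 0.92 - 1.46
= 0.7300

0.7300


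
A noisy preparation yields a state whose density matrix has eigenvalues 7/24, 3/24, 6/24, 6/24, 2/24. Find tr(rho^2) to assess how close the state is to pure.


tr(rho^2) = sum of eigenvalues squared
= (7/24)^2 + (3/24)^2 + (6/24)^2 + (6/24)^2 + (2/24)^2
= (49 + 9 + 36 + 36 + 4) / 576
= 134/576
= 0.2326

0.2326


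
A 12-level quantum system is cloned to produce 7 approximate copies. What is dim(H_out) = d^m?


Output space = H^(tensor 7) where dim(H) = 12
dim = 12^7
= 144 (after 2 factors)
= 1728 (after 3 factors)
= 20736 (after 4 factors)
= 248832 (after 5 factors)
= 2985984 (after 6 factors)
= 35831808 (after 7 factors)
= 35831808

35831808


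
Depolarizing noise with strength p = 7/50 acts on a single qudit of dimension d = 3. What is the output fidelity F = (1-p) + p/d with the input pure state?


F = (1-p) + p/d
= (1 - 0.1400) + 0.1400/3
= 0.8600 + 0.0467
= 0.9067

0.9067


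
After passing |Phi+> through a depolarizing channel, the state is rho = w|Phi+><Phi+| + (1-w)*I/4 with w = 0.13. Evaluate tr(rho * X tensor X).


|Phi+> = (|00> + |11>)/sqrt(2)
For the pure Bell state, <X_A X_B> = +1 (Bell-state Pauli correlator).
The maximally-mixed part I/4 has tr(I/4 * P tensor P) = 0 for any traceless Pauli P.
So <X_A X_B>_rho = w * (+1) + (1 - w) * 0
= 0.13 * (+1)
= 0.1300

0.1300


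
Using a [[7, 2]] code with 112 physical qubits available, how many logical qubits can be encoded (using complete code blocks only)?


Each code block uses 7 physical qubits for 2 logical qubit(s).
Number of complete blocks = floor(112 / 7) = 16
Logical qubits = 16 * 2
= 32

32


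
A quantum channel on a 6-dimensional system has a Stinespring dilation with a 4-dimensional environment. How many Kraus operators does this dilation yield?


Tracing out the environment in an orthonormal basis {|i>_E} gives Kraus operators K_i = <i|_E U |0>_E.
Number of Kraus operators = dim(H_env) = d_env
= 4

4


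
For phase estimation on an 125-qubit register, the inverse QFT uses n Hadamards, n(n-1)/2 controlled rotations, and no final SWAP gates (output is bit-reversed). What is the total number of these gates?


Hadamard gates: 125
Controlled rotations: n*(n-1)/2 = 125*124/2 = 7750
SWAP gates: 0 (omitted)
Total = 125 + 7750
= 7875

7875


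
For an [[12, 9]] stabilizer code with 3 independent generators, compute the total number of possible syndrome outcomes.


Each stabilizer generator gives a binary (+1 or -1) measurement outcome.
With 3 independent generators:
Total syndromes = 2^3
= 8

8


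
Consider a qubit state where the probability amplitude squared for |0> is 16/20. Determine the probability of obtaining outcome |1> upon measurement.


|alpha|^2 = 16/20 = 0.8000
|beta|^2 = 1 - 16/20 = 4/20 = 0.2000
P(|1>) = |beta|^2 = 0.2000

0.2000


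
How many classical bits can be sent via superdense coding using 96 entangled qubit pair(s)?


Superdense coding allows 2 classical bits per shared entangled pair.
96 pair(s) -> 2 * 96 = 192 classical bits

192


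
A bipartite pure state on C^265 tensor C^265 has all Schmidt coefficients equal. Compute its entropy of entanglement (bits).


For a maximally entangled state in d x d:
S = log2(d) = log2(265)
= 8.0498

8.0498


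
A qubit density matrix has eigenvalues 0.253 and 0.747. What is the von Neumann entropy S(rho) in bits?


S = -p*log2(p) - (1-p)*log2(1-p)
p = 0.2530, 1-p = 0.7470
= -0.2530 * log2(0.2530) - 0.7470 * log2(0.7470)
= -(-0.5016) - (-0.3144)
= 0.8160

0.8160


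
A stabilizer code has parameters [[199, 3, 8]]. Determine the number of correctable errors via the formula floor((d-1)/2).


Code parameters: [[199, 3, 8]], distance d = 8.
Number of correctable errors = floor((d-1)/2)
= floor((8 - 1)/2)
= floor(7/2)
= 3

3


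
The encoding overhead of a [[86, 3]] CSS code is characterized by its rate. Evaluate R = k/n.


Code rate R = k/n
= 3/86
= 0.0349

0.0349


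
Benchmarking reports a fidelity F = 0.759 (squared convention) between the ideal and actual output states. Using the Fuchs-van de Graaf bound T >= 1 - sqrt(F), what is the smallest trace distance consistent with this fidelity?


Fuchs-van de Graaf (squared-fidelity convention): 1 - sqrt(F) <= T <= sqrt(1 - F).
Lower bound: T >= 1 - sqrt(F)
sqrt(F) = sqrt(0.759) = 0.8712
T >= 1 - 0.8712
T >= 0.1288

0.1288


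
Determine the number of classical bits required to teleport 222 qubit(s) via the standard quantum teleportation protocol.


Quantum teleportation requires 2 classical bits per qubit teleported.
222 qubit(s) -> 2 * 222 = 444 classical bits

444


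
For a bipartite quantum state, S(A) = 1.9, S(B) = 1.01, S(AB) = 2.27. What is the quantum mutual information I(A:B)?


I(A:B) = S(A) + S(B) - S(AB)
= 1.9 + 1.01 - 2.27
= 0.6400

0.6400


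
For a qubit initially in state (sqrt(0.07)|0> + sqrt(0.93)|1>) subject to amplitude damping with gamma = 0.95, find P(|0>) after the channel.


For amplitude damping with parameter gamma on state sqrt(a)|0> + sqrt(b)|1>:
alpha^2 = 0.07, beta^2 = 0.93
P(|0>) = alpha^2 + gamma * beta^2
= 0.07 + 0.95 * 0.93
= 0.07 + 0.8835
= 0.9535

0.9535


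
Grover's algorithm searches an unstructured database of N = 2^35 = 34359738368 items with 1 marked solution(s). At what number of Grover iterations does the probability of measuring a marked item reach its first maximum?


After j Grover iterations the success probability is P(j) = sin^2((2j+1)*theta), where sin(theta) = sqrt(k/N).
N = 2^35 = 34359738368, k = 1
sin(theta) = sqrt(k/N) = 5.394796609e-06
theta = arcsin(sqrt(k/N)) = 5.394796609e-06 rad
P(j) reaches its first maximum when (2j+1)*theta is as close as possible to pi/2, i.e. j = round(pi/(4*theta) - 1/2).
pi/(4*theta) - 1/2 = 145583.8881
(For comparison, the common estimate pi/4 * sqrt(N/k) = 145584.3881; the exact maximiser is used here.)
Optimal iterations = 145584

145584


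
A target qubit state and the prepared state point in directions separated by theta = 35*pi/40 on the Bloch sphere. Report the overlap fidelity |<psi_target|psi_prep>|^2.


For states separated by angle theta on Bloch sphere:
F = cos^2(theta/2)
theta = 35*pi/40 = 2.7489
theta/2 = 1.3744
cos(theta/2) = 0.1951
F = 0.0381

0.0381


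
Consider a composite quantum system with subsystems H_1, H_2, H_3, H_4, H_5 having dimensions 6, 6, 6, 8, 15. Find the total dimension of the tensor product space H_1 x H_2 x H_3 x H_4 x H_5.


dim(H_1 x H_2 x H_3 x H_4 x H_5) = 6 * 6 * 6 * 8 * 15
= 36 * 6 * 8 * 15
= 216 * 8 * 15
= 1728 * 15
= 25920

25920


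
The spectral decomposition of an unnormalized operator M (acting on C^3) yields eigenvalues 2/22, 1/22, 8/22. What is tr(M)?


tr(M) = sum of eigenvalues
= 2/22 + 1/22 + 8/22
= 11/22
= 0.5000

0.5000


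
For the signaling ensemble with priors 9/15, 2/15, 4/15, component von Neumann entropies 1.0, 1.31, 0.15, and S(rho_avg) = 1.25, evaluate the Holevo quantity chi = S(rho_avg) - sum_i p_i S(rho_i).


chi = S(rho) - sum_i p_i * S(rho_i)
Weighted entropy = 9/15 * 1.0 + 2/15 * 1.31 + 4/15 * 0.15
= 0.8147
chi = 1.25 - 0.8147
= 0.4353

0.4353


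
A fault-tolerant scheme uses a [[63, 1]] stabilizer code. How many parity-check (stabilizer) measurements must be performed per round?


For an [[n,k]] stabilizer code:
Number of stabilizer generators = n - k
= 63 - 1
= 62

62


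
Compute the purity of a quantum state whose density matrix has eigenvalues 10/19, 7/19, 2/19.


tr(rho^2) = sum of eigenvalues squared
= (10/19)^2 + (7/19)^2 + (2/19)^2
= (100 + 49 + 4) / 361
= 153/361
= 0.4238

0.4238


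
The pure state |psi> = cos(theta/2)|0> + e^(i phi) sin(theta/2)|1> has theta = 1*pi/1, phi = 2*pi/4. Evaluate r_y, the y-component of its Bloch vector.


theta = 3.1416, phi = 1.5708
r_y = sin(theta)*sin(phi) = 0.0000 * 1.0000
r_y = 0.0000

0.0000


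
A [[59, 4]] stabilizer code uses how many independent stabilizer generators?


For an [[n,k]] stabilizer code:
Number of stabilizer generators = n - k
= 59 - 4
= 55

55


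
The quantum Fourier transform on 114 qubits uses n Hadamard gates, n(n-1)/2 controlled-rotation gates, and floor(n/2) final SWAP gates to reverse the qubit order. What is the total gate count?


Hadamard gates: 114
Controlled rotations: n*(n-1)/2 = 114*113/2 = 6441
SWAP gates: floor(n/2) = floor(114/2) = 57
Total = 114 + 6441 + 57
= 6612

6612


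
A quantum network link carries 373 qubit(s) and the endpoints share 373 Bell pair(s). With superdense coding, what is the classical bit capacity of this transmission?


Superdense coding allows 2 classical bits per shared entangled pair.
373 pair(s) -> 2 * 373 = 746 classical bits

746


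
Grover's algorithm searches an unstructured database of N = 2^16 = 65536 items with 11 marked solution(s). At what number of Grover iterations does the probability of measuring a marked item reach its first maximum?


After j Grover iterations the success probability is P(j) = sin^2((2j+1)*theta), where sin(theta) = sqrt(k/N).
N = 2^16 = 65536, k = 11
sin(theta) = sqrt(k/N) = 0.01295556559
theta = arcsin(sqrt(k/N)) = 0.01295592804 rad
P(j) reaches its first maximum when (2j+1)*theta is as close as possible to pi/2, i.e. j = round(pi/(4*theta) - 1/2).
pi/(4*theta) - 1/2 = 60.1208
(For comparison, the common estimate pi/4 * sqrt(N/k) = 60.6225; the exact maximiser is used here.)
Optimal iterations = 60

60


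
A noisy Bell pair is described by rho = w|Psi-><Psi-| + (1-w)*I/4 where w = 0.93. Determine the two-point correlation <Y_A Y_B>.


|Psi-> = (|01> - |10>)/sqrt(2)
For the pure Bell state, <Y_A Y_B> = -1 (Bell-state Pauli correlator).
The maximally-mixed part I/4 has tr(I/4 * P tensor P) = 0 for any traceless Pauli P.
So <Y_A Y_B>_rho = w * (-1) + (1 - w) * 0
= 0.93 * (-1)
= -0.9300

-0.9300


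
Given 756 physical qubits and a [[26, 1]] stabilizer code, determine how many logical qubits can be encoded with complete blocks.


Each code block uses 26 physical qubits for 1 logical qubit(s).
Number of complete blocks = floor(756 / 26) = 29
Logical qubits = 29 * 1
= 29

29


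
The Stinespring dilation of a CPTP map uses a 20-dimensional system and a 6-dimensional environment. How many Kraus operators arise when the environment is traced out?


Tracing out the environment in an orthonormal basis {|i>_E} gives Kraus operators K_i = <i|_E U |0>_E.
Number of Kraus operators = dim(H_env) = d_env
= 6

6


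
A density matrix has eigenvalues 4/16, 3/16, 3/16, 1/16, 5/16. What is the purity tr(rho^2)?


tr(rho^2) = sum of eigenvalues squared
= (4/16)^2 + (3/16)^2 + (3/16)^2 + (1/16)^2 + (5/16)^2
= (16 + 9 + 9 + 1 + 25) / 256
= 60/256
= 0.2344

0.2344


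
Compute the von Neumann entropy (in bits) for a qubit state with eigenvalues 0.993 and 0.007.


S = -p*log2(p) - (1-p)*log2(1-p)
p = 0.9930, 1-p = 0.0070
= -0.9930 * log2(0.9930) - 0.0070 * log2(0.0070)
= -(-0.0101) - (-0.0501)
= 0.0602

0.0602


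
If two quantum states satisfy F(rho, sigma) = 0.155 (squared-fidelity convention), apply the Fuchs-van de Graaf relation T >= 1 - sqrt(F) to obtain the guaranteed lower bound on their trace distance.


Fuchs-van de Graaf (squared-fidelity convention): 1 - sqrt(F) <= T <= sqrt(1 - F).
Lower bound: T >= 1 - sqrt(F)
sqrt(F) = sqrt(0.155) = 0.3937
T >= 1 - 0.3937
T >= 0.6063

0.6063


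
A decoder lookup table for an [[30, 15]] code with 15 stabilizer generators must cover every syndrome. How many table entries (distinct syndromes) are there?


Each stabilizer generator gives a binary (+1 or -1) measurement outcome.
With 15 independent generators:
Total syndromes = 2^15
= 32768

32768


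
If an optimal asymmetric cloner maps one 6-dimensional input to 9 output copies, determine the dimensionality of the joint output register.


Output space = H^(tensor 9) where dim(H) = 6
dim = 6^9
= 36 (after 2 factors)
= 216 (after 3 factors)
= 1296 (after 4 factors)
= 7776 (after 5 factors)
= 46656 (after 6 factors)
= 279936 (after 7 factors)
= 1679616 (after 8 factors)
= 10077696 (after 9 factors)
= 10077696

10077696


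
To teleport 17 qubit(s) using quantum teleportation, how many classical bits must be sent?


Quantum teleportation requires 2 classical bits per qubit teleported.
17 qubit(s) -> 2 * 17 = 34 classical bits

34


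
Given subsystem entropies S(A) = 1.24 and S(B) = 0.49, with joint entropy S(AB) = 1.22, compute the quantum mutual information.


I(A:B) = S(A) + S(B) - S(AB)
= 1.24 + 0.49 - 1.22
= 0.5100

0.5100


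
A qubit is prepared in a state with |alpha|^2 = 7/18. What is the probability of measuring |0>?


|alpha|^2 = 7/18 = 0.3889
|beta|^2 = 1 - 7/18 = 11/18 = 0.6111
P(|0>) = |alpha|^2 = 0.3889

0.3889


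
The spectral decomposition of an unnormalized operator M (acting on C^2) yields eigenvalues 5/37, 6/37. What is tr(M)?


tr(M) = sum of eigenvalues
= 5/37 + 6/37
= 11/37
= 0.2973

0.2973


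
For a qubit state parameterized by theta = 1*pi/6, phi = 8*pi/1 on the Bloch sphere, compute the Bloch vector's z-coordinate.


theta = 0.5236, phi = 25.1327
r_z = cos(theta) = 0.8660

0.8660


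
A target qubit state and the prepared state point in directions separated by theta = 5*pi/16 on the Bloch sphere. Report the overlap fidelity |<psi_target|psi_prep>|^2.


For states separated by angle theta on Bloch sphere:
F = cos^2(theta/2)
theta = 5*pi/16 = 0.9817
theta/2 = 0.4909
cos(theta/2) = 0.8819
F = 0.7778

0.7778


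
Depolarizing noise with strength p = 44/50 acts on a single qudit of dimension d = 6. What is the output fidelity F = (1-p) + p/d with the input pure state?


F = (1-p) + p/d
= (1 - 0.8800) + 0.8800/6
= 0.1200 + 0.1467
= 0.2667

0.2667


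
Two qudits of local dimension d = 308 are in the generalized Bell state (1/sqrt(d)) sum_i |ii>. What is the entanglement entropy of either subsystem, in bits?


For a maximally entangled state in d x d:
S = log2(d) = log2(308)
= 8.2668

8.2668


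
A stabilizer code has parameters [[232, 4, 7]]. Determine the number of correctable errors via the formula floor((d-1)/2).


Code parameters: [[232, 4, 7]], distance d = 7.
Number of correctable errors = floor((d-1)/2)
= floor((7 - 1)/2)
= floor(6/2)
= 3

3


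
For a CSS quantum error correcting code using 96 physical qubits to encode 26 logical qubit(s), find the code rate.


Code rate R = k/n
= 26/96
= 0.2708

0.2708


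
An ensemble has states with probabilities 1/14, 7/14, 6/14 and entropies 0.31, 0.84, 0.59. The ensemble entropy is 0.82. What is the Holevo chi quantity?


chi = S(rho) - sum_i p_i * S(rho_i)
Weighted entropy = 1/14 * 0.31 + 7/14 * 0.84 + 6/14 * 0.59
= 0.6950
chi = 0.82 - 0.6950
= 0.1250

0.1250


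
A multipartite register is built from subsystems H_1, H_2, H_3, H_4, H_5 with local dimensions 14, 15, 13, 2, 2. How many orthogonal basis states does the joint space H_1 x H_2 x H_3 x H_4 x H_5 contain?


dim(H_1 x H_2 x H_3 x H_4 x H_5) = 14 * 15 * 13 * 2 * 2
= 210 * 13 * 2 * 2
= 2730 * 2 * 2
= 5460 * 2
= 10920

10920


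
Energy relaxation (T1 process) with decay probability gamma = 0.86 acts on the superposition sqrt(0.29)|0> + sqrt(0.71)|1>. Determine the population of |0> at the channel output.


For amplitude damping with parameter gamma on state sqrt(a)|0> + sqrt(b)|1>:
alpha^2 = 0.29, beta^2 = 0.71
P(|0>) = alpha^2 + gamma * beta^2
= 0.29 + 0.86 * 0.71
= 0.29 + 0.6106
= 0.9006

0.9006


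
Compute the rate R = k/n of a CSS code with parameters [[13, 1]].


Code rate R = k/n
= 1/13
= 0.0769

0.0769


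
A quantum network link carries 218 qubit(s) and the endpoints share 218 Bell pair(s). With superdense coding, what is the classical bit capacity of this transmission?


Superdense coding allows 2 classical bits per shared entangled pair.
218 pair(s) -> 2 * 218 = 436 classical bits

436


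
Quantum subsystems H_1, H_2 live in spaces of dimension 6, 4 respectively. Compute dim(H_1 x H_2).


dim(H_1 x H_2) = 6 * 4
= 24

24


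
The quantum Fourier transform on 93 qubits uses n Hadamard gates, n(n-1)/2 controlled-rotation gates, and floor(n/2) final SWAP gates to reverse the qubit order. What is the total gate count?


Hadamard gates: 93
Controlled rotations: n*(n-1)/2 = 93*92/2 = 4278
SWAP gates: floor(n/2) = floor(93/2) = 46
Total = 93 + 4278 + 46
= 4417

4417


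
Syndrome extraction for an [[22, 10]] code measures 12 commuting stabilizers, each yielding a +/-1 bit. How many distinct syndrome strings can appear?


Each stabilizer generator gives a binary (+1 or -1) measurement outcome.
With 12 independent generators:
Total syndromes = 2^12
= 4096

4096


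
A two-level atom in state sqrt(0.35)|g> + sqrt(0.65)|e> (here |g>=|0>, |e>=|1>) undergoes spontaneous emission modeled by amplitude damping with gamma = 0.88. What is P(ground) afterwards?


For amplitude damping with parameter gamma on state sqrt(a)|0> + sqrt(b)|1>:
alpha^2 = 0.35, beta^2 = 0.65
P(|0>) = alpha^2 + gamma * beta^2
= 0.35 + 0.88 * 0.65
= 0.35 + 0.5720
= 0.9220

0.9220


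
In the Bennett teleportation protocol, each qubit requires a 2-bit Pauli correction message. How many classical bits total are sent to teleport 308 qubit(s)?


Quantum teleportation requires 2 classical bits per qubit teleported.
308 qubit(s) -> 2 * 308 = 616 classical bits

616


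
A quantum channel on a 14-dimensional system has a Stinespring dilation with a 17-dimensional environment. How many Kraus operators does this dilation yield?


Tracing out the environment in an orthonormal basis {|i>_E} gives Kraus operators K_i = <i|_E U |0>_E.
Number of Kraus operators = dim(H_env) = d_env
= 17

17


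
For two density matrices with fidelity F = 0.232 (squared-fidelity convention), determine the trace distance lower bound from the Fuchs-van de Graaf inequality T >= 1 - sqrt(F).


Fuchs-van de Graaf (squared-fidelity convention): 1 - sqrt(F) <= T <= sqrt(1 - F).
Lower bound: T >= 1 - sqrt(F)
sqrt(F) = sqrt(0.232) = 0.4817
T >= 1 - 0.4817
T >= 0.5183

0.5183


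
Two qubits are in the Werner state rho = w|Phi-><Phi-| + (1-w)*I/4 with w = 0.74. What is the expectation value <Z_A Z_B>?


|Phi-> = (|00> - |11>)/sqrt(2)
For the pure Bell state, <Z_A Z_B> = +1 (Bell-state Pauli correlator).
The maximally-mixed part I/4 has tr(I/4 * P tensor P) = 0 for any traceless Pauli P.
So <Z_A Z_B>_rho = w * (+1) + (1 - w) * 0
= 0.74 * (+1)
= 0.7400

0.7400


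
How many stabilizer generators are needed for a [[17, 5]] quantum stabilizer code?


For an [[n,k]] stabilizer code:
Number of stabilizer generators = n - k
= 17 - 5
= 12

12


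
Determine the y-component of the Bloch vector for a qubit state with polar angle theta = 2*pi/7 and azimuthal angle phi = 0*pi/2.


theta = 0.8976, phi = 0.0000
r_y = sin(theta)*sin(phi) = 0.7818 * 0.0000
r_y = 0.0000

0.0000


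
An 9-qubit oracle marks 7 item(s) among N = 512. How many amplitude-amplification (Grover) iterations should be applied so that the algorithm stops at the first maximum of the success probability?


After j Grover iterations the success probability is P(j) = sin^2((2j+1)*theta), where sin(theta) = sqrt(k/N).
N = 2^9 = 512, k = 7
sin(theta) = sqrt(k/N) = 0.1169267933
theta = arcsin(sqrt(k/N)) = 0.1171948808 rad
P(j) reaches its first maximum when (2j+1)*theta is as close as possible to pi/2, i.e. j = round(pi/(4*theta) - 1/2).
pi/(4*theta) - 1/2 = 6.2016
(For comparison, the common estimate pi/4 * sqrt(N/k) = 6.7170; the exact maximiser is used here.)
Optimal iterations = 6

6


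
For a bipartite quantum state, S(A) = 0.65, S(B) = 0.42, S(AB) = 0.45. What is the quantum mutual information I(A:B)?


I(A:B) = S(A) + S(B) - S(AB)
= 0.65 + 0.42 - 0.45
= 0.6200

0.6200


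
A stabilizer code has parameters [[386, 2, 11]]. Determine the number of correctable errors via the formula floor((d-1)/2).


Code parameters: [[386, 2, 11]], distance d = 11.
Number of correctable errors = floor((d-1)/2)
= floor((11 - 1)/2)
= floor(10/2)
= 5

5


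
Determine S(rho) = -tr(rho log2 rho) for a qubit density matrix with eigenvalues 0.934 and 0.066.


S = -p*log2(p) - (1-p)*log2(1-p)
p = 0.9340, 1-p = 0.0660
= -0.9340 * log2(0.9340) - 0.0660 * log2(0.0660)
= -(-0.0920) - (-0.2588)
= 0.3508

0.3508


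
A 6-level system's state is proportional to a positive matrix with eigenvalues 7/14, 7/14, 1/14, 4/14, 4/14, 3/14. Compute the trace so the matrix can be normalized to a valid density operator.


tr(M) = sum of eigenvalues
= 7/14 + 7/14 + 1/14 + 4/14 + 4/14 + 3/14
= 26/14
= 1.8571

1.8571


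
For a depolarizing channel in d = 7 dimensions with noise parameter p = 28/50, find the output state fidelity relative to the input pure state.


F = (1-p) + p/d
= (1 - 0.5600) + 0.5600/7
= 0.4400 + 0.0800
= 0.5200

0.5200


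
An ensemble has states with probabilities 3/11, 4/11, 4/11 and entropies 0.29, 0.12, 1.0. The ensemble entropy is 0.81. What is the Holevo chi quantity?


chi = S(rho) - sum_i p_i * S(rho_i)
Weighted entropy = 3/11 * 0.29 + 4/11 * 0.12 + 4/11 * 1.0
= 0.4864
chi = 0.81 - 0.4864
= 0.3236

0.3236


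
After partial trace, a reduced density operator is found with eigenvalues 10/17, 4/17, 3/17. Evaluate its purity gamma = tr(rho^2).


tr(rho^2) = sum of eigenvalues squared
= (10/17)^2 + (4/17)^2 + (3/17)^2
= (100 + 16 + 9) / 289
= 125/289
= 0.4325

0.4325


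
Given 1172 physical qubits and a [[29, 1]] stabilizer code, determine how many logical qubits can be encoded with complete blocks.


Each code block uses 29 physical qubits for 1 logical qubit(s).
Number of complete blocks = floor(1172 / 29) = 40
Logical qubits = 40 * 1
= 40

40


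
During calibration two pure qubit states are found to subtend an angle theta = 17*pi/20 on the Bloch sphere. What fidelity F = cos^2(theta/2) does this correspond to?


For states separated by angle theta on Bloch sphere:
F = cos^2(theta/2)
theta = 17*pi/20 = 2.6704
theta/2 = 1.3352
cos(theta/2) = 0.2334
F = 0.0545

0.0545


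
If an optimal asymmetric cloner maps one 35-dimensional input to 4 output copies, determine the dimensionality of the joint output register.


Output space = H^(tensor 4) where dim(H) = 35
dim = 35^4
= 1225 (after 2 factors)
= 42875 (after 3 factors)
= 1500625 (after 4 factors)
= 1500625

1500625


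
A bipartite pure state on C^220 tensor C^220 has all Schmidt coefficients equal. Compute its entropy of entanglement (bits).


For a maximally entangled state in d x d:
S = log2(d) = log2(220)
= 7.7814

7.7814


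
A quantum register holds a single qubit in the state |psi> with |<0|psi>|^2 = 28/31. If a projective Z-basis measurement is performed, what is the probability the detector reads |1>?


|alpha|^2 = 28/31 = 0.9032
|beta|^2 = 1 - 28/31 = 3/31 = 0.0968
P(|1>) = |beta|^2 = 0.0968

0.0968


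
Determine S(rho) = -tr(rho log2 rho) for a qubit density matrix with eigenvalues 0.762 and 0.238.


S = -p*log2(p) - (1-p)*log2(1-p)
p = 0.7620, 1-p = 0.2380
= -0.7620 * log2(0.7620) - 0.2380 * log2(0.2380)
= -(-0.2988) - (-0.4929)
= 0.7917

0.7917


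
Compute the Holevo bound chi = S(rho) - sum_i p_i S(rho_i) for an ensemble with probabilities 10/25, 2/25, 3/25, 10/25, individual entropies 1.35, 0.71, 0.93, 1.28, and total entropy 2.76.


chi = S(rho) - sum_i p_i * S(rho_i)
Weighted entropy = 10/25 * 1.35 + 2/25 * 0.71 + 3/25 * 0.93 + 10/25 * 1.28
= 1.2204
chi = 2.76 - 1.2204
= 1.5396

1.5396


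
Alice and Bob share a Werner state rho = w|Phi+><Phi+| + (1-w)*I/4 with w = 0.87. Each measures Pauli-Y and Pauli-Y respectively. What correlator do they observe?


|Phi+> = (|00> + |11>)/sqrt(2)
For the pure Bell state, <Y_A Y_B> = -1 (Bell-state Pauli correlator).
The maximally-mixed part I/4 has tr(I/4 * P tensor P) = 0 for any traceless Pauli P.
So <Y_A Y_B>_rho = w * (-1) + (1 - w) * 0
= 0.87 * (-1)
= -0.8700

-0.8700


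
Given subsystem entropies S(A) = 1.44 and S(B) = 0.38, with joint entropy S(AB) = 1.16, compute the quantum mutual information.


I(A:B) = S(A) + S(B) - S(AB)
= 1.44 + 0.38 - 1.16
= 0.6600

0.6600


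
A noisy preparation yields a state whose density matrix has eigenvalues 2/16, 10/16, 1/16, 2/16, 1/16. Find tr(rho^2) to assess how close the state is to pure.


tr(rho^2) = sum of eigenvalues squared
= (2/16)^2 + (10/16)^2 + (1/16)^2 + (2/16)^2 + (1/16)^2
= (4 + 100 + 1 + 4 + 1) / 256
= 110/256
= 0.4297

0.4297


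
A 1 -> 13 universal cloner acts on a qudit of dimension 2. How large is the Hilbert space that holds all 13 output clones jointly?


Output space = H^(tensor 13) where dim(H) = 2
dim = 2^13
= 4 (after 2 factors)
= 8 (after 3 factors)
= 16 (after 4 factors)
= 32 (after 5 factors)
= 64 (after 6 factors)
= 128 (after 7 factors)
= 256 (after 8 factors)
= 512 (after 9 factors)
= 1024 (after 10 factors)
= 2048 (after 11 factors)
= 4096 (after 12 factors)
= 8192 (after 13 factors)
= 8192

8192


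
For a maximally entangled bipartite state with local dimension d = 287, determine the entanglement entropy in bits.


For a maximally entangled state in d x d:
S = log2(d) = log2(287)
= 8.1649

8.1649


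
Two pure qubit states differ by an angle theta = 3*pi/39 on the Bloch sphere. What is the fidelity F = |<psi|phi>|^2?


For states separated by angle theta on Bloch sphere:
F = cos^2(theta/2)
theta = 3*pi/39 = 0.2417
theta/2 = 0.1208
cos(theta/2) = 0.9927
F = 0.9855

0.9855


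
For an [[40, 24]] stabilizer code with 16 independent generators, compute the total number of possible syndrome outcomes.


Each stabilizer generator gives a binary (+1 or -1) measurement outcome.
With 16 independent generators:
Total syndromes = 2^16
= 65536

65536


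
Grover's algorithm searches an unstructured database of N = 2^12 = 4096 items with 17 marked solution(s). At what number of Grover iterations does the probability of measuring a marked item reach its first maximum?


After j Grover iterations the success probability is P(j) = sin^2((2j+1)*theta), where sin(theta) = sqrt(k/N).
N = 2^12 = 4096, k = 17
sin(theta) = sqrt(k/N) = 0.0644235254
theta = arcsin(sqrt(k/N)) = 0.06446817264 rad
P(j) reaches its first maximum when (2j+1)*theta is as close as possible to pi/2, i.e. j = round(pi/(4*theta) - 1/2).
pi/(4*theta) - 1/2 = 11.6827
(For comparison, the common estimate pi/4 * sqrt(N/k) = 12.1912; the exact maximiser is used here.)
Optimal iterations = 12

12


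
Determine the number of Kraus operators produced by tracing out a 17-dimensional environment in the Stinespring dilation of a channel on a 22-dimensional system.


Tracing out the environment in an orthonormal basis {|i>_E} gives Kraus operators K_i = <i|_E U |0>_E.
Number of Kraus operators = dim(H_env) = d_env
= 17

17


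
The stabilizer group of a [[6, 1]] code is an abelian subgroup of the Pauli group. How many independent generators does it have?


For an [[n,k]] stabilizer code:
Number of stabilizer generators = n - k
= 6 - 1
= 5

5


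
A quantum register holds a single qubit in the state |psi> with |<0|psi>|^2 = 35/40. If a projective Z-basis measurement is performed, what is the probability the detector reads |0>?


|alpha|^2 = 35/40 = 0.8750
|beta|^2 = 1 - 35/40 = 5/40 = 0.1250
P(|0>) = |alpha|^2 = 0.8750

0.8750


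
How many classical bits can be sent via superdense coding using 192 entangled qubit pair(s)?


Superdense coding allows 2 classical bits per shared entangled pair.
192 pair(s) -> 2 * 192 = 384 classical bits

384


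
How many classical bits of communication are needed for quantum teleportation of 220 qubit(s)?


Quantum teleportation requires 2 classical bits per qubit teleported.
220 qubit(s) -> 2 * 220 = 440 classical bits

440


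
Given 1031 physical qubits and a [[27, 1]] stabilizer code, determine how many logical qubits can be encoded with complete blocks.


Each code block uses 27 physical qubits for 1 logical qubit(s).
Number of complete blocks = floor(1031 / 27) = 38
Logical qubits = 38 * 1
= 38

38


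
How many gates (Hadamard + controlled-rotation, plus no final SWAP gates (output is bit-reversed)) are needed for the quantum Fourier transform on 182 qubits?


Hadamard gates: 182
Controlled rotations: n*(n-1)/2 = 182*181/2 = 16471
SWAP gates: 0 (omitted)
Total = 182 + 16471
= 16653

16653


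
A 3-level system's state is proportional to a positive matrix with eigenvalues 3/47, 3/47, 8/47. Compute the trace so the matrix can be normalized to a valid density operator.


tr(M) = sum of eigenvalues
= 3/47 + 3/47 + 8/47
= 14/47
= 0.2979

0.2979


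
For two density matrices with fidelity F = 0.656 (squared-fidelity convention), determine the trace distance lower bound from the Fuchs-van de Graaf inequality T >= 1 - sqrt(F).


Fuchs-van de Graaf (squared-fidelity convention): 1 - sqrt(F) <= T <= sqrt(1 - F).
Lower bound: T >= 1 - sqrt(F)
sqrt(F) = sqrt(0.656) = 0.8099
T >= 1 - 0.8099
T >= 0.1901

0.1901


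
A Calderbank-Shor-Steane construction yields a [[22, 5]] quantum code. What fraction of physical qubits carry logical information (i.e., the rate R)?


Code rate R = k/n
= 5/22
= 0.2273

0.2273


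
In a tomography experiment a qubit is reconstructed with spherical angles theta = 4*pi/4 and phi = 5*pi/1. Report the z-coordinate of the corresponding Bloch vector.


theta = 3.1416, phi = 15.7080
r_z = cos(theta) = -1.0000

-1.0000


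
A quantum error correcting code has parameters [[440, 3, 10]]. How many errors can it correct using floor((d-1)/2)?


Code parameters: [[440, 3, 10]], distance d = 10.
Number of correctable errors = floor((d-1)/2)
= floor((10 - 1)/2)
= floor(9/2)
= 4

4


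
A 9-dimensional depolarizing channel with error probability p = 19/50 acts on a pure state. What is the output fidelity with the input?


F = (1-p) + p/d
= (1 - 0.3800) + 0.3800/9
= 0.6200 + 0.0422
= 0.6622

0.6622


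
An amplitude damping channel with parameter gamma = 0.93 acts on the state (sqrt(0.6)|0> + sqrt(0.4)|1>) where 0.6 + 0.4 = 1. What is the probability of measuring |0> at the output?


For amplitude damping with parameter gamma on state sqrt(a)|0> + sqrt(b)|1>:
alpha^2 = 0.6, beta^2 = 0.4
P(|0>) = alpha^2 + gamma * beta^2
= 0.6 + 0.93 * 0.4
= 0.6 + 0.3720
= 0.9720

0.9720


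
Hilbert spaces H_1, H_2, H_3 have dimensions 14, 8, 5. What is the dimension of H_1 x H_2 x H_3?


dim(H_1 x H_2 x H_3) = 14 * 8 * 5
= 112 * 5
= 560

560


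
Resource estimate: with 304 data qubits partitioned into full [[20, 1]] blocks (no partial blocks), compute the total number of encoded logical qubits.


Each code block uses 20 physical qubits for 1 logical qubit(s).
Number of complete blocks = floor(304 / 20) = 15
Logical qubits = 15 * 1
= 15

15


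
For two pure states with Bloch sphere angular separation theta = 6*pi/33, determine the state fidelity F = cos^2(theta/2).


For states separated by angle theta on Bloch sphere:
F = cos^2(theta/2)
theta = 6*pi/33 = 0.5712
theta/2 = 0.2856
cos(theta/2) = 0.9595
F = 0.9206

0.9206


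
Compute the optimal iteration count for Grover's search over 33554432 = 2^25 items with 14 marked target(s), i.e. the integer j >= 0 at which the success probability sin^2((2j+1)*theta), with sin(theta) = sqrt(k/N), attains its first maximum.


After j Grover iterations the success probability is P(j) = sin^2((2j+1)*theta), where sin(theta) = sqrt(k/N).
N = 2^25 = 33554432, k = 14
sin(theta) = sqrt(k/N) = 0.0006459353787
theta = arcsin(sqrt(k/N)) = 0.0006459354236 rad
P(j) reaches its first maximum when (2j+1)*theta is as close as possible to pi/2, i.e. j = round(pi/(4*theta) - 1/2).
pi/(4*theta) - 1/2 = 1215.4082
(For comparison, the common estimate pi/4 * sqrt(N/k) = 1215.9083; the exact maximiser is used here.)
Optimal iterations = 1215

1215


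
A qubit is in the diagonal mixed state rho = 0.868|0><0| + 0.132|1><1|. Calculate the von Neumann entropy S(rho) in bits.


S = -p*log2(p) - (1-p)*log2(1-p)
p = 0.8680, 1-p = 0.1320
= -0.8680 * log2(0.8680) - 0.1320 * log2(0.1320)
= -(-0.1773) - (-0.3856)
= 0.5629

0.5629


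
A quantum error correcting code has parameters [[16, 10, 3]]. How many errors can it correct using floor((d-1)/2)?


Code parameters: [[16, 10, 3]], distance d = 3.
Number of correctable errors = floor((d-1)/2)
= floor((3 - 1)/2)
= floor(2/2)
= 1

1


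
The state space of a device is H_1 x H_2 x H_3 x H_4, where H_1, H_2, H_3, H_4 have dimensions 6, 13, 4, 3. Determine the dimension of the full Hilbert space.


dim(H_1 x H_2 x H_3 x H_4) = 6 * 13 * 4 * 3
= 78 * 4 * 3
= 312 * 3
= 936

936


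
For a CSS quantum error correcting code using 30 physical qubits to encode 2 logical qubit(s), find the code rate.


Code rate R = k/n
= 2/30
= 0.0667

0.0667


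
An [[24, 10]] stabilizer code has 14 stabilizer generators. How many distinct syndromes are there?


Each stabilizer generator gives a binary (+1 or -1) measurement outcome.
With 14 independent generators:
Total syndromes = 2^14
= 16384

16384


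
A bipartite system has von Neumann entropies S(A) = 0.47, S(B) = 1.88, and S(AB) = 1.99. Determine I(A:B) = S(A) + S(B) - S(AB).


I(A:B) = S(A) + S(B) - S(AB)
= 0.47 + 1.88 - 1.99
= 0.3600

0.3600


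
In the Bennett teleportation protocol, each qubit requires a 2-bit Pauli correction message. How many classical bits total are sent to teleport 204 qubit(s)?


Quantum teleportation requires 2 classical bits per qubit teleported.
204 qubit(s) -> 2 * 204 = 408 classical bits

408


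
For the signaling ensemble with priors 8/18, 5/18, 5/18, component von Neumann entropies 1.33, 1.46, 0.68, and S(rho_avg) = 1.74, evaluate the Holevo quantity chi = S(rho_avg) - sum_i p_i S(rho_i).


chi = S(rho) - sum_i p_i * S(rho_i)
Weighted entropy = 8/18 * 1.33 + 5/18 * 1.46 + 5/18 * 0.68
= 1.1856
chi = 1.74 - 1.1856
= 0.5544

0.5544


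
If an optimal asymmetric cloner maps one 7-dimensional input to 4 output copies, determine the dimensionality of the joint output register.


Output space = H^(tensor 4) where dim(H) = 7
dim = 7^4
= 49 (after 2 factors)
= 343 (after 3 factors)
= 2401 (after 4 factors)
= 2401

2401
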